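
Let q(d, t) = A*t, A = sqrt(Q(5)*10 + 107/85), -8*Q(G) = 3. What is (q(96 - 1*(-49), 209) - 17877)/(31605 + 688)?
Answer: -17877/32293 + 2299*I*sqrt(595)/5489810 ≈ -0.55359 + 0.010215*I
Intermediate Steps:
Q(G) = -3/8 (Q(G) = -1/8*3 = -3/8)
A = 11*I*sqrt(595)/170 (A = sqrt(-3/8*10 + 107/85) = sqrt(-15/4 + 107*(1/85)) = sqrt(-15/4 + 107/85) = sqrt(-847/340) = 11*I*sqrt(595)/170 ≈ 1.5783*I)
q(d, t) = 11*I*t*sqrt(595)/170 (q(d, t) = (11*I*sqrt(595)/170)*t = 11*I*t*sqrt(595)/170)
(q(96 - 1*(-49), 209) - 17877)/(31605 + 688) = ((11/170)*I*209*sqrt(595) - 17877)/(31605 + 688) = (2299*I*sqrt(595)/170 - 17877)/32293 = (-17877 + 2299*I*sqrt(595)/170)*(1/32293) = -17877/32293 + 2299*I*sqrt(595)/5489810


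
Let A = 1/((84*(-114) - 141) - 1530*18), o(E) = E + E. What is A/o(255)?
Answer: -1/19001070 ≈ -5.2629e-8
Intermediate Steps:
o(E) = 2*E
A = -1/37257 (A = 1/((-9576 - 141) - 27540) = 1/(-9717 - 27540) = 1/(-37257) = -1/37257 ≈ -2.6841e-5)
A/o(255) = -1/(37257*(2*255)) = -1/37257/510 = -1/37257*1/510 = -1/19001070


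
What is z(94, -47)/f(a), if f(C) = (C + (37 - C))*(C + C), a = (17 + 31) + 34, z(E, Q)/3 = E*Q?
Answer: -6627/3034 ≈ -2.1842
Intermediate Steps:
z(E, Q) = 3*E*Q (z(E, Q) = 3*(E*Q) = 3*E*Q)
a = 82 (a = 48 + 34 = 82)
f(C) = 74*C (f(C) = 37*(2*C) = 74*C)
z(94, -47)/f(a) = (3*94*(-47))/((74*82)) = -13254/6068 = -13254*1/6068 = -6627/3034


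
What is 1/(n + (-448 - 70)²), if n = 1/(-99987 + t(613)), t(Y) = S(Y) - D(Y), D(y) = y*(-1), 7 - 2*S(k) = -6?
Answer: 198735/53325370138 ≈ 3.7268e-6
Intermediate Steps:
S(k) = 13/2 (S(k) = 7/2 - ½*(-6) = 7/2 + 3 = 13/2)
D(y) = -y
t(Y) = 13/2 + Y (t(Y) = 13/2 - (-1)*Y = 13/2 + Y)
n = -2/198735 (n = 1/(-99987 + (13/2 + 613)) = 1/(-99987 + 1239/2) = 1/(-198735/2) = -2/198735 ≈ -1.0064e-5)
1/(n + (-448 - 70)²) = 1/(-2/198735 + (-448 - 70)²) = 1/(-2/198735 + (-518)²) = 1/(-2/198735 + 268324) = 1/(53325370138/198735) = 198735/53325370138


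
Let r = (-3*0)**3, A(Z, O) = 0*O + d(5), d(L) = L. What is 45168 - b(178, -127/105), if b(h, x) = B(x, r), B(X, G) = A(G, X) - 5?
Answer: 45168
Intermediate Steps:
A(Z, O) = 5 (A(Z, O) = 0*O + 5 = 0 + 5 = 5)
r = 0 (r = 0**3 = 0)
B(X, G) = 0 (B(X, G) = 5 - 5 = 0)
b(h, x) = 0
45168 - b(178, -127/105) = 45168 - 1*0 = 45168 + 0 = 45168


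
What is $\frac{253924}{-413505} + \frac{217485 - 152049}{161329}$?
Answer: $- \frac{104565352}{501581565} \approx -0.20847$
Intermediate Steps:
$\frac{253924}{-413505} + \frac{217485 - 152049}{161329} = 253924 \left(- \frac{1}{413505}\right) + 65436 \cdot \frac{1}{161329} = - \frac{253924}{413505} + \frac{492}{1213} = - \frac{104565352}{501581565}$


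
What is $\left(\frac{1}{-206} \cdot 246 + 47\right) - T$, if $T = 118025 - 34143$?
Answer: $- \frac{8635128}{103} \approx -83836.0$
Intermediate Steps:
$T = 83882$ ($T = 118025 - 34143 = 83882$)
$\left(\frac{1}{-206} \cdot 246 + 47\right) - T = \left(\frac{1}{-206} \cdot 246 + 47\right) - 83882 = \left(\left(- \frac{1}{206}\right) 246 + 47\right) - 83882 = \left(- \frac{123}{103} + 47\right) - 83882 = \frac{4718}{103} - 83882 = - \frac{8635128}{103}$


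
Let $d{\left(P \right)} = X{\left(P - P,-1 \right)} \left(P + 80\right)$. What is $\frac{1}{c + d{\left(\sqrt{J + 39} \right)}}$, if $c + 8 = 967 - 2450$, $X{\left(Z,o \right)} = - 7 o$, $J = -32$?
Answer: $- \frac{19}{17682} - \frac{\sqrt{7}}{123774} \approx -0.0010959$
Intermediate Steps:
$c = -1491$ ($c = -8 + \left(967 - 2450\right) = -8 - 1483 = -1491$)
$d{\left(P \right)} = 560 + 7 P$ ($d{\left(P \right)} = \left(-7\right) \left(-1\right) \left(P + 80\right) = 7 \left(80 + P\right) = 560 + 7 P$)
$\frac{1}{c + d{\left(\sqrt{J + 39} \right)}} = \frac{1}{-1491 + \left(560 + 7 \sqrt{-32 + 39}\right)} = \frac{1}{-1491 + \left(560 + 7 \sqrt{7}\right)} = \frac{1}{-931 + 7 \sqrt{7}}$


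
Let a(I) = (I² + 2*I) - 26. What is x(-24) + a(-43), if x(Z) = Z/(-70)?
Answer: 60807/35 ≈ 1737.3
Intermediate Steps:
x(Z) = -Z/70 (x(Z) = Z*(-1/70) = -Z/70)
a(I) = -26 + I² + 2*I
x(-24) + a(-43) = -1/70*(-24) + (-26 + (-43)² + 2*(-43)) = 12/35 + (-26 + 1849 - 86) = 12/35 + 1737 = 60807/35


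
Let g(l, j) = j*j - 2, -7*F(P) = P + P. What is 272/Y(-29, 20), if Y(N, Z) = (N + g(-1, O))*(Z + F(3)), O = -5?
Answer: -476/201 ≈ -2.3682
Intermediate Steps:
F(P) = -2*P/7 (F(P) = -(P + P)/7 = -2*P/7)
g(l, j) = -2 + j**2 (g(l, j) = j**2 - 2 = -2 + j**2)
Y(N, Z) = (23 + N)*(-6/7 + Z) (Y(N, Z) = (N + (-2 + (-5)**2))*(Z - 2/7*3) = (N + (-2 + 25))*(Z - 6/7) = (N + 23)*(-6/7 + Z) = (23 + N)*(-6/7 + Z))
272/Y(-29, 20) = 272/(-138/7 + 23*20 - 6/7*(-29) - 29*20) = 272/(-138/7 + 460 + 174/7 - 580) = 272/(-804/7) = 272*(-7/804) = -476/201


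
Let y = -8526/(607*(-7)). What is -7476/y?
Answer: -108046/29 ≈ -3725.7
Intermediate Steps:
y = 1218/607 (y = -8526/(-4249) = -8526*(-1/4249) = 1218/607 ≈ 2.0066)
-7476/y = -7476/1218/607 = -7476*607/1218 = -108046/29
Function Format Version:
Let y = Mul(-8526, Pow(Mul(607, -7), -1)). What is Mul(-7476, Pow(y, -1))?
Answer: Rational(-108046, 29) ≈ -3725.7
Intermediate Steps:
y = Rational(1218, 607) (y = Mul(-8526, Pow(-4249, -1)) = Mul(-8526, Rational(-1, 4249)) = Rational(1218, 607) ≈ 2.0066)
Mul(-7476, Pow(y, -1)) = Mul(-7476, Pow(Rational(1218, 607), -1)) = Mul(-7476, Rational(607, 1218)) = Rational(-108046, 29)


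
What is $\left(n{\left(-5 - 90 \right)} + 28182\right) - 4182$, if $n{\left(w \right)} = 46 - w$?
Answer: $24141$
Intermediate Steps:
$\left(n{\left(-5 - 90 \right)} + 28182\right) - 4182 = \left(\left(46 - \left(-5 - 90\right)\right) + 28182\right) - 4182 = \left(\left(46 - -95\right) + 28182\right) - 4182 = \left(\left(46 + 95\right) + 28182\right) - 4182 = \left(141 + 28182\right) - 4182 = 28323 - 4182 = 24141$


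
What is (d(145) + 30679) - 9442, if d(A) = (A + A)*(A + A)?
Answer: 105337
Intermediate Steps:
d(A) = 4*A**2 (d(A) = (2*A)*(2*A) = 4*A**2)
(d(145) + 30679) - 9442 = (4*145**2 + 30679) - 9442 = (4*21025 + 30679) - 9442 = (84100 + 30679) - 9442 = 114779 - 9442 = 105337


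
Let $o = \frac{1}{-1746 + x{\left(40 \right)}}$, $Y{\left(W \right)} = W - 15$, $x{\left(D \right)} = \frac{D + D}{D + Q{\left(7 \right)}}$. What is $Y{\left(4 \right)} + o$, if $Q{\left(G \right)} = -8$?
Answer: $- \frac{38359}{3487} \approx -11.001$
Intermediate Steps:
$x{\left(D \right)} = \frac{2 D}{-8 + D}$ ($x{\left(D \right)} = \frac{D + D}{D - 8} = \frac{2 D}{-8 + D}$)
$Y{\left(W \right)} = -15 + W$ ($Y{\left(W \right)} = W - 15 = -15 + W$)
$o = - \frac{2}{3487}$ ($o = \frac{1}{-1746 + 2 \cdot 40 \frac{1}{-8 + 40}} = \frac{1}{-1746 + 2 \cdot 40 \cdot \frac{1}{32}} = \frac{1}{-1746 + \frac{5}{2}} = \frac{1}{- \frac{3487}{2}} = - \frac{2}{3487} \approx -0.00057356$)
$Y{\left(4 \right)} + o = \left(-15 + 4\right) - \frac{2}{3487} = -11 - \frac{2}{3487} = - \frac{38359}{3487}$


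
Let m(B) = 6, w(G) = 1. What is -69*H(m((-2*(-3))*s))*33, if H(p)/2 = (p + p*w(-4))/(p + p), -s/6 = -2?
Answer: -4554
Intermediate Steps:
s = 12 (s = -6*(-2) = 12)
H(p) = 2 (H(p) = 2*((p + p*1)/(p + p)) = 2*((p + p)/((2*p))) = 2*((2*p)*(1/(2*p))) = 2*1 = 2)
-69*H(m((-2*(-3))*s))*33 = -69*2*33 = -138*33 = -4554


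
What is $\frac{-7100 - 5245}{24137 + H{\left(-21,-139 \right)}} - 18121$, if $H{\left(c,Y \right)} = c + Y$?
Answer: $- \frac{434499562}{23977} \approx -18122.0$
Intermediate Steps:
$H{\left(c,Y \right)} = Y + c$
$\frac{-7100 - 5245}{24137 + H{\left(-21,-139 \right)}} - 18121 = \frac{-7100 - 5245}{24137 - 160} - 18121 = - \frac{12345}{24137 - 160} - 18121 = - \frac{12345}{23977} - 18121 = - \frac{434499562}{23977}$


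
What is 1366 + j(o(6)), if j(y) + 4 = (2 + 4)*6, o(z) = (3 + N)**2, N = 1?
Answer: 1398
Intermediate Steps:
o(z) = 16 (o(z) = (3 + 1)**2 = 4**2 = 16)
j(y) = 32 (j(y) = -4 + (2 + 4)*6 = -4 + 6*6 = -4 + 36 = 32)
1366 + j(o(6)) = 1366 + 32 = 1398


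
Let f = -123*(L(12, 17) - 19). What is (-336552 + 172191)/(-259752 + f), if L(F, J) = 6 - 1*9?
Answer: 54787/85682 ≈ 0.63942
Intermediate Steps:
L(F, J) = -3 (L(F, J) = 6 - 9 = -3)
f = 2706 (f = -123*(-3 - 19) = -123*(-22) = 2706)
(-336552 + 172191)/(-259752 + f) = (-336552 + 172191)/(-259752 + 2706) = -164361/(-257046) = -164361*(-1/257046) = 54787/85682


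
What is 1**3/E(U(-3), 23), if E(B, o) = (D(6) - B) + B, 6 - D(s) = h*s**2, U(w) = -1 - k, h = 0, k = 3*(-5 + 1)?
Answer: 1/6 ≈ 0.16667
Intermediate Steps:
k = -12 (k = 3*(-4) = -12)
U(w) = 11 (U(w) = -1 - 1*(-12) = -1 + 12 = 11)
D(s) = 6 (D(s) = 6 - 0*s**2 = 6 - 1*0 = 6 + 0 = 6)
E(B, o) = 6 (E(B, o) = (6 - B) + B = 6)
1**3/E(U(-3), 23) = 1**3/6 = 1*(1/6) = 1/6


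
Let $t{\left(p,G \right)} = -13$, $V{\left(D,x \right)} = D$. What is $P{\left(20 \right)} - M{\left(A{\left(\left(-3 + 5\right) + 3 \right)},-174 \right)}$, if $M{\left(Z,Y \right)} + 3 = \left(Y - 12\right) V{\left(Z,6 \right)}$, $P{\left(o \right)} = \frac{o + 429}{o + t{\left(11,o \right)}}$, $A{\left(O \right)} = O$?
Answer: $\frac{6980}{7} \approx 997.14$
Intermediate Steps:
$P{\left(o \right)} = \frac{429 + o}{-13 + o}$ ($P{\left(o \right)} = \frac{o + 429}{o - 13} = \frac{429 + o}{-13 + o}$)
$M{\left(Z,Y \right)} = -3 + Z \left(-12 + Y\right)$ ($M{\left(Z,Y \right)} = -3 + \left(Y - 12\right) Z = -3 + \left(-12 + Y\right) Z = -3 + Z \left(-12 + Y\right)$)
$P{\left(20 \right)} - M{\left(A{\left(\left(-3 + 5\right) + 3 \right)},-174 \right)} = \frac{429 + 20}{-13 + 20} - \left(-3 - 12 \left(\left(-3 + 5\right) + 3\right) - 174 \left(\left(-3 + 5\right) + 3\right)\right) = \frac{1}{7} \cdot 449 - \left(-3 - 12 \left(2 + 3\right) - 174 \left(2 + 3\right)\right) = \frac{1}{7} \cdot 449 - \left(-3 - 60 - 870\right) = \frac{449}{7} - \left(-3 - 60 - 870\right) = \frac{449}{7} - -933 = \frac{449}{7} + 933 = \frac{6980}{7}$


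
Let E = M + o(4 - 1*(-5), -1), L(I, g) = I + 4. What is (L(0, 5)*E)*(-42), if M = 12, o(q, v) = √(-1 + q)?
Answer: -2016 - 336*√2 ≈ -2491.2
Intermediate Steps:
L(I, g) = 4 + I
E = 12 + 2*√2 (E = 12 + √(-1 + (4 - 1*(-5))) = 12 + √(-1 + (4 + 5)) = 12 + √(-1 + 9) = 12 + √8 = 12 + 2*√2 ≈ 14.828)
(L(0, 5)*E)*(-42) = ((4 + 0)*(12 + 2*√2))*(-42) = (4*(12 + 2*√2))*(-42) = (48 + 8*√2)*(-42) = -2016 - 336*√2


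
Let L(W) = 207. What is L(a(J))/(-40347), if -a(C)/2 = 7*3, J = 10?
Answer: -23/4483 ≈ -0.0051305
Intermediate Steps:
a(C) = -42 (a(C) = -14*3 = -2*21 = -42)
L(a(J))/(-40347) = 207/(-40347) = 207*(-1/40347) = -23/4483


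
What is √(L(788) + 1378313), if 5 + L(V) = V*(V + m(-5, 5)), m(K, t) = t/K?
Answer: 8*√31226 ≈ 1413.7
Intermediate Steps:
L(V) = -5 + V*(-1 + V) (L(V) = -5 + V*(V + 5/(-5)) = -5 + V*(V + 5*(-⅕)) = -5 + V*(V - 1) = -5 + V*(-1 + V))
√(L(788) + 1378313) = √((-5 + 788² - 1*788) + 1378313) = √((-5 + 620944 - 788) + 1378313) = √(620151 + 1378313) = √1998464 = 8*√31226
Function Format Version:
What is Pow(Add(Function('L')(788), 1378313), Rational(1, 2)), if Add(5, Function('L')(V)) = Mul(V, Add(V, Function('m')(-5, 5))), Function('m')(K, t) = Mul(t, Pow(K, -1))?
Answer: Mul(8, Pow(31226, Rational(1, 2))) ≈ 1413.7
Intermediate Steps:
Function('L')(V) = Add(-5, Mul(V, Add(-1, V))) (Function('L')(V) = Add(-5, Mul(V, Add(V, Mul(5, Pow(-5, -1))))) = Add(-5, Mul(V, Add(V, Mul(5, Rational(-1, 5))))) = Add(-5, Mul(V, Add(V, -1))) = Add(-5, Mul(V, Add(-1, V))))
Pow(Add(Function('L')(788), 1378313), Rational(1, 2)) = Pow(Add(Add(-5, Pow(788, 2), Mul(-1, 788)), 1378313), Rational(1, 2)) = Pow(Add(Add(-5, 620944, -788), 1378313), Rational(1, 2)) = Pow(Add(620151, 1378313), Rational(1, 2)) = Pow(1998464, Rational(1, 2)) = Mul(8, Pow(31226, Rational(1, 2)))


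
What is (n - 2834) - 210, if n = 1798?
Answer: -1246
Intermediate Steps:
(n - 2834) - 210 = (1798 - 2834) - 210 = -1036 - 210 = -1246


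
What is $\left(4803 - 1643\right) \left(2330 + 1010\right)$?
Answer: $10554400$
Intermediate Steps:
$\left(4803 - 1643\right) \left(2330 + 1010\right) = 3160 \cdot 3340 = 10554400$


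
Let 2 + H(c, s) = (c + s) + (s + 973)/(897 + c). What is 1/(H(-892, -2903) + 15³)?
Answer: -1/808 ≈ -0.0012376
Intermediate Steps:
H(c, s) = -2 + c + s + (973 + s)/(897 + c) (H(c, s) = -2 + ((c + s) + (s + 973)/(897 + c)) = -2 + ((c + s) + (973 + s)/(897 + c)) = -2 + (c + s + (973 + s)/(897 + c)) = -2 + c + s + (973 + s)/(897 + c))
1/(H(-892, -2903) + 15³) = 1/((-821 + (-892)² + 895*(-892) + 898*(-2903) - 892*(-2903))/(897 - 892) + 15³) = 1/((-821 + 795664 - 798340 - 2606894 + 2589476)/5 + 3375) = 1/((⅕)*(-20915) + 3375) = 1/(-4183 + 3375) = 1/(-808) = -1/808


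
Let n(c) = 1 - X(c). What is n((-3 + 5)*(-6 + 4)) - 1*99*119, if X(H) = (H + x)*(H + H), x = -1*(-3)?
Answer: -11788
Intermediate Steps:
x = 3
X(H) = 2*H*(3 + H) (X(H) = (H + 3)*(H + H) = (3 + H)*(2*H) = 2*H*(3 + H))
n(c) = 1 - 2*c*(3 + c)
n((-3 + 5)*(-6 + 4)) - 1*99*119 = (1 - 2*(-3 + 5)*(-6 + 4)*(3 + (-3 + 5)*(-6 + 4))) - 1*99*119 = (1 - 2*2*(-2)*(3 + 2*(-2))) - 99*119 = (1 - 2*(-4)*(3 - 4)) - 11781 = (1 - 2*(-4)*(-1)) - 11781 = (1 - 8) - 11781 = -7 - 11781 = -11788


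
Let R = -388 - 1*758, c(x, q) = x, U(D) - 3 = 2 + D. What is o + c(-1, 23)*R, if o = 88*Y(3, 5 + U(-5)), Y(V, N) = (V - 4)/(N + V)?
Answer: 1135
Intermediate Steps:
U(D) = 5 + D (U(D) = 3 + (2 + D) = 5 + D)
R = -1146 (R = -388 - 758 = -1146)
Y(V, N) = (-4 + V)/(N + V)
o = -11 (o = 88*((-4 + 3)/((5 + (5 - 5)) + 3)) = 88*(-1/((5 + 0) + 3)) = 88*(-1/(5 + 3)) = 88*(-1/8) = -11)
o + c(-1, 23)*R = -11 - 1*(-1146) = -11 + 1146 = 1135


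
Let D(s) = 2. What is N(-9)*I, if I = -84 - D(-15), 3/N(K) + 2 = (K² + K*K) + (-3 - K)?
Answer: -129/83 ≈ -1.5542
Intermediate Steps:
N(K) = 3/(-5 - K + 2*K²) (N(K) = 3/(-2 + ((K² + K*K) + (-3 - K))) = 3/(-2 + ((K² + K²) + (-3 - K))) = 3/(-2 + (2*K² + (-3 - K))) = 3/(-2 + (-3 - K + 2*K²)) = 3/(-5 - K + 2*K²))
I = -86 (I = -84 - 1*2 = -84 - 2 = -86)
N(-9)*I = (3/(-5 - 1*(-9) + 2*(-9)²))*(-86) = (3/(-5 + 9 + 2*81))*(-86) = (3/(-5 + 9 + 162))*(-86) = (3/166)*(-86) = -129/83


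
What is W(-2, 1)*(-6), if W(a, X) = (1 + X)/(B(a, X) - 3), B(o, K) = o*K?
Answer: 12/5 ≈ 2.4000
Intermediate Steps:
B(o, K) = K*o
W(a, X) = (1 + X)/(-3 + X*a) (W(a, X) = (1 + X)/(X*a - 3) = (1 + X)/(-3 + X*a))
W(-2, 1)*(-6) = ((1 + 1)/(-3 + 1*(-2)))*(-6) = (2/(-3 - 2))*(-6) = (2/(-5))*(-6) = -⅕*2*(-6) = -⅖*(-6) = 12/5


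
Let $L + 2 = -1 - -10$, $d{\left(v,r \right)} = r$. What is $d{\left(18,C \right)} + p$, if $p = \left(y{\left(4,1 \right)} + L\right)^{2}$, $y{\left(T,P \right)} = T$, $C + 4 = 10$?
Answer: $127$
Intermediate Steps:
$C = 6$ ($C = -4 + 10 = 6$)
$L = 7$ ($L = -2 - -9 = -2 + \left(-1 + 10\right) = -2 + 9 = 7$)
$p = 121$ ($p = \left(4 + 7\right)^{2} = 11^{2} = 121$)
$d{\left(18,C \right)} + p = 6 + 121 = 127$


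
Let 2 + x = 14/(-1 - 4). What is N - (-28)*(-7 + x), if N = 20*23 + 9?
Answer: 693/5 ≈ 138.60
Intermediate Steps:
x = -24/5 (x = -2 + 14/(-1 - 4) = -2 + 14/(-5) = -2 + 14*(-⅕) = -2 - 14/5 = -24/5 ≈ -4.8000)
N = 469 (N = 460 + 9 = 469)
N - (-28)*(-7 + x) = 469 - (-28)*(-7 - 24/5) = 469 - (-28)*(-59)/5 = 469 - 1*1652/5 = 469 - 1652/5 = 693/5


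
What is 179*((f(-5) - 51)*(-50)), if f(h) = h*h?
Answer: 232700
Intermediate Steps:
f(h) = h²
179*((f(-5) - 51)*(-50)) = 179*(((-5)² - 51)*(-50)) = 179*((25 - 51)*(-50)) = 179*(-26*(-50)) = 179*1300 = 232700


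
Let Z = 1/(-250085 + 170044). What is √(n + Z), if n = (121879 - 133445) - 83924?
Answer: I*√611762574998731/80041 ≈ 309.01*I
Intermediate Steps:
n = -95490 (n = -11566 - 83924 = -95490)
Z = -1/80041 (Z = 1/(-80041) = -1/80041 ≈ -1.2494e-5)
√(n + Z) = √(-95490 - 1/80041) = √(-7643115091/80041) = I*√611762574998731/80041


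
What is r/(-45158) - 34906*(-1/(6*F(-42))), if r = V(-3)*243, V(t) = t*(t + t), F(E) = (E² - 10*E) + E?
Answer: 380017625/145092654 ≈ 2.6191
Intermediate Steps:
F(E) = E² - 9*E
V(t) = 2*t² (V(t) = t*(2*t) = 2*t²)
r = 4374 (r = (2*(-3)²)*243 = (2*9)*243 = 18*243 = 4374)
r/(-45158) - 34906*(-1/(6*F(-42))) = 4374/(-45158) - 34906*1/(252*(-9 - 42)) = 4374*(-1/45158) - 34906/((-(-252)*(-51))) = -2187/22579 - 34906/((-6*2142)) = -2187/22579 - 34906/(-12852) = -2187/22579 - 34906*(-1/12852) = -2187/22579 + 17453/6426 = 380017625/145092654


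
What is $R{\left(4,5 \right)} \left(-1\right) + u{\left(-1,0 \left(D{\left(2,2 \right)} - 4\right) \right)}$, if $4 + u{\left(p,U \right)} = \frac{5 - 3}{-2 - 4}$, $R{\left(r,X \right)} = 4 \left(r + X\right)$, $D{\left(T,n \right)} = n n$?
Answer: $- \frac{121}{3} \approx -40.333$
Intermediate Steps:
$D{\left(T,n \right)} = n^{2}$
$R{\left(r,X \right)} = 4 X + 4 r$ ($R{\left(r,X \right)} = 4 \left(X + r\right) = 4 X + 4 r$)
$u{\left(p,U \right)} = - \frac{13}{3}$ ($u{\left(p,U \right)} = -4 + \frac{5 - 3}{-2 - 4} = -4 + \frac{2}{-6} = -4 + 2 \left(- \frac{1}{6}\right) = -4 - \frac{1}{3} = - \frac{13}{3}$)
$R{\left(4,5 \right)} \left(-1\right) + u{\left(-1,0 \left(D{\left(2,2 \right)} - 4\right) \right)} = \left(4 \cdot 5 + 4 \cdot 4\right) \left(-1\right) - \frac{13}{3} = \left(20 + 16\right) \left(-1\right) - \frac{13}{3} = 36 \left(-1\right) - \frac{13}{3} = -36 - \frac{13}{3} = - \frac{121}{3}$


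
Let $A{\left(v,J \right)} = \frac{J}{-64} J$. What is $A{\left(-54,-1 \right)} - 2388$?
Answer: $- \frac{152833}{64} \approx -2388.0$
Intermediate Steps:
$A{\left(v,J \right)} = - \frac{J^{2}}{64}$ ($A{\left(v,J \right)} = J \left(- \frac{1}{64}\right) J = - \frac{J}{64} J = - \frac{J^{2}}{64}$)
$A{\left(-54,-1 \right)} - 2388 = - \frac{\left(-1\right)^{2}}{64} - 2388 = \left(- \frac{1}{64}\right) 1 - 2388 = - \frac{1}{64} - 2388 = - \frac{152833}{64}$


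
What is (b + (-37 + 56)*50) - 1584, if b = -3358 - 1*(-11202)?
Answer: 7210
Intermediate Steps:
b = 7844 (b = -3358 + 11202 = 7844)
(b + (-37 + 56)*50) - 1584 = (7844 + (-37 + 56)*50) - 1584 = (7844 + 19*50) - 1584 = (7844 + 950) - 1584 = 8794 - 1584 = 7210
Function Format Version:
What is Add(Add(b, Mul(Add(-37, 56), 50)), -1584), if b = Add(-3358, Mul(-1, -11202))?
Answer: 7210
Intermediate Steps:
b = 7844 (b = Add(-3358, 11202) = 7844)
Add(Add(b, Mul(Add(-37, 56), 50)), -1584) = Add(Add(7844, Mul(Add(-37, 56), 50)), -1584) = Add(Add(7844, Mul(19, 50)), -1584) = Add(Add(7844, 950), -1584) = Add(8794, -1584) = 7210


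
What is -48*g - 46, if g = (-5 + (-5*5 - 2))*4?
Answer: 6098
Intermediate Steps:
g = -128 (g = (-5 + (-25 - 2))*4 = (-5 - 27)*4 = -32*4 = -128)
-48*g - 46 = -48*(-128) - 46 = 6144 - 46 = 6098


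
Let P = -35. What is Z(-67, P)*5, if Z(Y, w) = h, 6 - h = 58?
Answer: -260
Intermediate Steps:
h = -52 (h = 6 - 1*58 = 6 - 58 = -52)
Z(Y, w) = -52
Z(-67, P)*5 = -52*5 = -260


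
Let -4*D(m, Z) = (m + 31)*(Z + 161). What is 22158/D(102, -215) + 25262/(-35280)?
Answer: 3896171/335160 ≈ 11.625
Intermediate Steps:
D(m, Z) = -(31 + m)*(161 + Z)/4 (D(m, Z) = -(m + 31)*(Z + 161)/4 = -(31 + m)*(161 + Z)/4)
22158/D(102, -215) + 25262/(-35280) = 22158/(-4991/4 - 161/4*102 - 31/4*(-215) - 1/4*(-215)*102) + 25262/(-35280) = 22158/(-4991/4 - 8211/2 + 6665/4 + 10965/2) + 25262*(-1/35280) = 22158/(3591/2) - 12631/17640 = 22158*(2/3591) - 12631/17640 = 4924/399 - 12631/17640 = 3896171/335160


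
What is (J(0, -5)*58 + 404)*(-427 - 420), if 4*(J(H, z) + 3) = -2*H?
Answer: -194810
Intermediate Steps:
J(H, z) = -3 - H/2 (J(H, z) = -3 + (-2*H)/4 = -3 - H/2)
(J(0, -5)*58 + 404)*(-427 - 420) = ((-3 - ½*0)*58 + 404)*(-427 - 420) = ((-3 + 0)*58 + 404)*(-847) = (-3*58 + 404)*(-847) = (-174 + 404)*(-847) = 230*(-847) = -194810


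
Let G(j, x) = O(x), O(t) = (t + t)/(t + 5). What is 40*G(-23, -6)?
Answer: 480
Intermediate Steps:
O(t) = 2*t/(5 + t) (O(t) = (2*t)/(5 + t) = 2*t/(5 + t))
G(j, x) = 2*x/(5 + x)
40*G(-23, -6) = 40*(2*(-6)/(5 - 6)) = 40*(2*(-6)/(-1)) = 40*(2*(-6)*(-1)) = 40*12 = 480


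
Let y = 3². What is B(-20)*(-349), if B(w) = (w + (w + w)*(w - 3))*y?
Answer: -2826900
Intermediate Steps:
y = 9
B(w) = 9*w + 18*w*(-3 + w) (B(w) = (w + (w + w)*(w - 3))*9 = (w + (2*w)*(-3 + w))*9 = (w + 2*w*(-3 + w))*9 = 9*w + 18*w*(-3 + w))
B(-20)*(-349) = (9*(-20)*(-5 + 2*(-20)))*(-349) = (9*(-20)*(-5 - 40))*(-349) = (9*(-20)*(-45))*(-349) = 8100*(-349) = -2826900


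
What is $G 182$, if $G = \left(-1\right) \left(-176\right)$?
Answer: $32032$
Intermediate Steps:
$G = 176$
$G 182 = 176 \cdot 182 = 32032$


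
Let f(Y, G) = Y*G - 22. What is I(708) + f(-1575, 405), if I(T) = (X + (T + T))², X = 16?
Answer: 1412727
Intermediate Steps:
f(Y, G) = -22 + G*Y (f(Y, G) = G*Y - 22 = -22 + G*Y)
I(T) = (16 + 2*T)² (I(T) = (16 + (T + T))² = (16 + 2*T)²)
I(708) + f(-1575, 405) = 4*(8 + 708)² + (-22 + 405*(-1575)) = 4*716² + (-22 - 637875) = 4*512656 - 637897 = 2050624 - 637897 = 1412727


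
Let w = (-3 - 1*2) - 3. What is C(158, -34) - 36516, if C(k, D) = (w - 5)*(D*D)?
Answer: -51544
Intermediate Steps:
w = -8 (w = (-3 - 2) - 3 = -5 - 3 = -8)
C(k, D) = -13*D**2 (C(k, D) = (-8 - 5)*(D*D) = -13*D**2)
C(158, -34) - 36516 = -13*(-34)**2 - 36516 = -13*1156 - 36516 = -15028 - 36516 = -51544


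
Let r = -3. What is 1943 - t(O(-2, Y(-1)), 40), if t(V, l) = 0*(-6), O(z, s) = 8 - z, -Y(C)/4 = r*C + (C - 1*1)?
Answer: 1943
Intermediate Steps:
Y(C) = 4 + 8*C (Y(C) = -4*(-3*C + (C - 1*1)) = -4*(-3*C + (C - 1)) = -4*(-3*C + (-1 + C)) = -4*(-1 - 2*C) = 4 + 8*C)
t(V, l) = 0
1943 - t(O(-2, Y(-1)), 40) = 1943 - 1*0 = 1943 + 0 = 1943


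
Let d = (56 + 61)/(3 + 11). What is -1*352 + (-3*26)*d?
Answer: -7027/7 ≈ -1003.9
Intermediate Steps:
d = 117/14 ≈ 8.3571
-1*352 + (-3*26)*d = -1*352 - 3*26*(117/14) = -352 - 78*117/14 = -352 - 4563/7 = -7027/7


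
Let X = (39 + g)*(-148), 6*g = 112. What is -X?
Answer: 25604/3 ≈ 8534.7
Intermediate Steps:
g = 56/3 (g = (⅙)*112 = 56/3 ≈ 18.667)
X = -25604/3 (X = (39 + 56/3)*(-148) = (173/3)*(-148) = -25604/3 ≈ -8534.7)
-X = -1*(-25604/3) = 25604/3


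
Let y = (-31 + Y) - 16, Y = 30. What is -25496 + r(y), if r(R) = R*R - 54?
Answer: -25261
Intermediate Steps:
y = -17 (y = (-31 + 30) - 16 = -1 - 16 = -17)
r(R) = -54 + R² (r(R) = R² - 54 = -54 + R²)
-25496 + r(y) = -25496 + (-54 + (-17)²) = -25496 + (-54 + 289) = -25496 + 235 = -25261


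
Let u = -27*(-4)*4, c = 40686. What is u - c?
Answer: -40254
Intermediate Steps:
u = 432 (u = 108*4 = 432)
u - c = 432 - 1*40686 = 432 - 40686 = -40254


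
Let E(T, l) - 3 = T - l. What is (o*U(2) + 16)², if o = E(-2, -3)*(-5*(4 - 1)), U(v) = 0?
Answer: 256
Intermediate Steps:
E(T, l) = 3 + T - l (E(T, l) = 3 + (T - l) = 3 + T - l)
o = -60 (o = (3 - 2 - 1*(-3))*(-5*(4 - 1)) = (3 - 2 + 3)*(-5*3) = 4*(-15) = -60)
(o*U(2) + 16)² = (-60*0 + 16)² = (0 + 16)² = 16² = 256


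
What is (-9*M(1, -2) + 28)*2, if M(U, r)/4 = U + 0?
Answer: -16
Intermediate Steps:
M(U, r) = 4*U (M(U, r) = 4*(U + 0) = 4*U)
(-9*M(1, -2) + 28)*2 = (-36 + 28)*2 = -8*2 = -16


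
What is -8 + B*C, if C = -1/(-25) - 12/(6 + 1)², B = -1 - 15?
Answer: -5784/1225 ≈ -4.7216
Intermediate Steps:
B = -16
C = -251/1225 (C = -1*(-1/25) - 12/(7²) = 1/25 - 12/49 = -251/1225 ≈ -0.20490)
-8 + B*C = -8 - 16*(-251/1225) = -8 + 4016/1225 = -5784/1225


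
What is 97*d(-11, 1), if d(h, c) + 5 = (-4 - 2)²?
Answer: 3007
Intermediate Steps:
d(h, c) = 31 (d(h, c) = -5 + (-4 - 2)² = -5 + (-6)² = -5 + 36 = 31)
97*d(-11, 1) = 97*31 = 3007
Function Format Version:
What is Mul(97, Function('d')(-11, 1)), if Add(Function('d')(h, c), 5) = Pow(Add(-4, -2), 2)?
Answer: 3007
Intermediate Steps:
Function('d')(h, c) = 31 (Function('d')(h, c) = Add(-5, Pow(Add(-4, -2), 2)) = Add(-5, Pow(-6, 2)) = Add(-5, 36) = 31)
Mul(97, Function('d')(-11, 1)) = Mul(97, 31) = 3007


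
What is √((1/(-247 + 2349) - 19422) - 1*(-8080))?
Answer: 3*I*√5568170674/2102 ≈ 106.5*I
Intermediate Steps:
√((1/(-247 + 2349) - 19422) - 1*(-8080)) = √((1/2102 - 19422) + 8080) = √(-40825043/2102 + 8080) = √(-23840883/2102) = 3*I*√5568170674/2102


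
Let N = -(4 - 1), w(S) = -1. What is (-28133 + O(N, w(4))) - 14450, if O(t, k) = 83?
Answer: -42500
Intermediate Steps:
N = -3 (N = -1*3 = -3)
(-28133 + O(N, w(4))) - 14450 = (-28133 + 83) - 14450 = -28050 - 14450 = -42500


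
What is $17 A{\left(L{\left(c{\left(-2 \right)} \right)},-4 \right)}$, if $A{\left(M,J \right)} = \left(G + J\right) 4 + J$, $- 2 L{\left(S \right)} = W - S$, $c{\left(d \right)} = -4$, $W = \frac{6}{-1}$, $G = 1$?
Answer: $-272$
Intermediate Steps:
$W = -6$ ($W = 6 \left(-1\right) = -6$)
$L{\left(S \right)} = 3 + \frac{S}{2}$ ($L{\left(S \right)} = - \frac{-6 - S}{2} = 3 + \frac{S}{2}$)
$A{\left(M,J \right)} = 4 + 5 J$ ($A{\left(M,J \right)} = \left(1 + J\right) 4 + J = \left(4 + 4 J\right) + J = 4 + 5 J$)
$17 A{\left(L{\left(c{\left(-2 \right)} \right)},-4 \right)} = 17 \left(4 + 5 \left(-4\right)\right) = 17 \left(4 - 20\right) = 17 \left(-16\right) = -272$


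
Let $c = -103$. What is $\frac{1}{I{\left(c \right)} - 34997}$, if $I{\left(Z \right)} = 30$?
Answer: $- \frac{1}{34967} \approx -2.8598 \cdot 10^{-5}$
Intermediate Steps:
$\frac{1}{I{\left(c \right)} - 34997} = \frac{1}{30 - 34997} = \frac{1}{-34967} = - \frac{1}{34967}$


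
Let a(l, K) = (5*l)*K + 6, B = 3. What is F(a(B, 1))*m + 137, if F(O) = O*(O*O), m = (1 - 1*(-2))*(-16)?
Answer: -444391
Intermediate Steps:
a(l, K) = 6 + 5*K*l (a(l, K) = 5*K*l + 6 = 6 + 5*K*l)
m = -48 (m = (1 + 2)*(-16) = 3*(-16) = -48)
F(O) = O**3 (F(O) = O*O**2 = O**3)
F(a(B, 1))*m + 137 = (6 + 5*1*3)**3*(-48) + 137 = (6 + 15)**3*(-48) + 137 = 21**3*(-48) + 137 = 9261*(-48) + 137 = -444528 + 137 = -444391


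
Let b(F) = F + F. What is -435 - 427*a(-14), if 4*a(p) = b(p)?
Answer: 2554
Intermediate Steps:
b(F) = 2*F
a(p) = p/2 (a(p) = (2*p)/4 = p/2)
-435 - 427*a(-14) = -435 - 427*(-14)/2 = -435 - 427*(-7) = -435 + 2989 = 2554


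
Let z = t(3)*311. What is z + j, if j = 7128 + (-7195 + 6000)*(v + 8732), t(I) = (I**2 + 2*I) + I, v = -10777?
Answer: 2456501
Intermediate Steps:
t(I) = I**2 + 3*I
z = 5598 (z = (3*(3 + 3))*311 = (3*6)*311 = 18*311 = 5598)
j = 2450903 (j = 7128 + (-7195 + 6000)*(-10777 + 8732) = 7128 - 1195*(-2045) = 7128 + 2443775 = 2450903)
z + j = 5598 + 2450903 = 2456501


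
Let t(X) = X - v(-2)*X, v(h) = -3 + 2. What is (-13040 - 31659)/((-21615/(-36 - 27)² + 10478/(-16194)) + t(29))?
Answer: -159610161123/185348372 ≈ -861.14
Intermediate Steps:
v(h) = -1
t(X) = 2*X (t(X) = X - (-1)*X = X + X = 2*X)
(-13040 - 31659)/((-21615/(-36 - 27)² + 10478/(-16194)) + t(29)) = (-13040 - 31659)/((-21615/(-36 - 27)² + 10478/(-16194)) + 2*29) = -44699/((-21615/((-63)²) + 10478*(-1/16194)) + 58) = -44699/((-21615/3969 - 5239/8097) + 58) = -44699/((-21615*1/3969 - 5239/8097) + 58) = -44699/((-7205/1323 - 5239/8097) + 58) = -44699/(-21756694/3570777 + 58) = -44699/185348372/3570777 = -44699*3570777/185348372 = -159610161123/185348372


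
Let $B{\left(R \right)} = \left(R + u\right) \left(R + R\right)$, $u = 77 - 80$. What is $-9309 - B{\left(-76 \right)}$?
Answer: $-21317$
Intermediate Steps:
$u = -3$ ($u = 77 - 80 = -3$)
$B{\left(R \right)} = 2 R \left(-3 + R\right)$ ($B{\left(R \right)} = \left(R - 3\right) \left(R + R\right) = \left(-3 + R\right) 2 R = 2 R \left(-3 + R\right)$)
$-9309 - B{\left(-76 \right)} = -9309 - 2 \left(-76\right) \left(-3 - 76\right) = -9309 - 2 \left(-76\right) \left(-79\right) = -9309 - 12008 = -21317$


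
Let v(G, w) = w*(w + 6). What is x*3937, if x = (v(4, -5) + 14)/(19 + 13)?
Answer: 35433/32 ≈ 1107.3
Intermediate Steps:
v(G, w) = w*(6 + w)
x = 9/32 (x = (-5*(6 - 5) + 14)/(19 + 13) = (-5*1 + 14)/32 = (-5 + 14)*(1/32) = 9*(1/32) = 9/32 ≈ 0.28125)
x*3937 = (9/32)*3937 = 35433/32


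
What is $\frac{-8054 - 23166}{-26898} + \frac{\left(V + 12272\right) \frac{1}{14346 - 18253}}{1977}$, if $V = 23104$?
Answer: $\frac{40032679322}{34627315137} \approx 1.1561$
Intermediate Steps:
$\frac{-8054 - 23166}{-26898} + \frac{\left(V + 12272\right) \frac{1}{14346 - 18253}}{1977} = \frac{-8054 - 23166}{-26898} + \frac{\left(23104 + 12272\right) \frac{1}{14346 - 18253}}{1977} = \left(-8054 - 23166\right) \left(- \frac{1}{26898}\right) + \frac{35376}{-3907} \cdot \frac{1}{1977} = \left(-31220\right) \left(- \frac{1}{26898}\right) + 35376 \left(- \frac{1}{3907}\right) \frac{1}{1977} = \frac{15610}{13449} - \frac{11792}{2574713} = \frac{40032679322}{34627315137}$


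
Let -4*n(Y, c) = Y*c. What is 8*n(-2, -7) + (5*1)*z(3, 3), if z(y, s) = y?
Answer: -13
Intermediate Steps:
n(Y, c) = -Y*c/4
8*n(-2, -7) + (5*1)*z(3, 3) = 8*(-1/4*(-2)*(-7)) + (5*1)*3 = 8*(-7/2) + 5*3 = -28 + 15 = -13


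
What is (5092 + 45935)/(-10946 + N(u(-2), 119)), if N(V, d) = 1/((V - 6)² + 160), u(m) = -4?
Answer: -4422340/948653 ≈ -4.6617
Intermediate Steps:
N(V, d) = 1/(160 + (-6 + V)²) (N(V, d) = 1/((-6 + V)² + 160) = 1/(160 + (-6 + V)²))
(5092 + 45935)/(-10946 + N(u(-2), 119)) = (5092 + 45935)/(-10946 + 1/(160 + (-6 - 4)²)) = 51027/(-10946 + 1/(160 + (-10)²)) = 51027/(-10946 + 1/(160 + 100)) = 51027/(-10946 + 1/260) = 51027/(-2845959/260) = 51027*(-260/2845959) = -4422340/948653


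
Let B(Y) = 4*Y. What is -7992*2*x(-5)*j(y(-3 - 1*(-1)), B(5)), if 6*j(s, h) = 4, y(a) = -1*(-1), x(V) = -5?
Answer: 53280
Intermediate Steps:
y(a) = 1
j(s, h) = ⅔ (j(s, h) = (⅙)*4 = ⅔)
-7992*2*x(-5)*j(y(-3 - 1*(-1)), B(5)) = -7992*2*(-5)*2/3 = -(-79920)*2/3 = -7992*(-20/3) = 53280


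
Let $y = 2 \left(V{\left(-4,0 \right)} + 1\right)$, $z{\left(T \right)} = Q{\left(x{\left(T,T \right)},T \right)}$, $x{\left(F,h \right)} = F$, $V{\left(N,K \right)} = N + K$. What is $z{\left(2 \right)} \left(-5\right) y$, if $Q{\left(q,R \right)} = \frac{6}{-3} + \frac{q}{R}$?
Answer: $-30$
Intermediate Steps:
$V{\left(N,K \right)} = K + N$
$Q{\left(q,R \right)} = -2 + \frac{q}{R}$ ($Q{\left(q,R \right)} = 6 \left(- \frac{1}{3}\right) + \frac{q}{R} = -2 + \frac{q}{R}$)
$z{\left(T \right)} = -1$ ($z{\left(T \right)} = -2 + \frac{T}{T} = -2 + 1 = -1$)
$y = -6$ ($y = 2 \left(\left(0 - 4\right) + 1\right) = 2 \left(-4 + 1\right) = 2 \left(-3\right) = -6$)
$z{\left(2 \right)} \left(-5\right) y = \left(-1\right) \left(-5\right) \left(-6\right) = 5 \left(-6\right) = -30$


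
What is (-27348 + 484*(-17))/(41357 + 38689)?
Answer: -4/9 ≈ -0.44444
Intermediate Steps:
(-27348 + 484*(-17))/(41357 + 38689) = (-27348 - 8228)/80046 = -35576*1/80046 = -4/9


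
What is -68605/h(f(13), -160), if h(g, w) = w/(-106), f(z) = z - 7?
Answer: -727213/16 ≈ -45451.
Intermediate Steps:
f(z) = -7 + z
h(g, w) = -w/106 (h(g, w) = w*(-1/106) = -w/106)
-68605/h(f(13), -160) = -68605/((-1/106*(-160))) = -68605/80/53 = -68605*53/80 = -727213/16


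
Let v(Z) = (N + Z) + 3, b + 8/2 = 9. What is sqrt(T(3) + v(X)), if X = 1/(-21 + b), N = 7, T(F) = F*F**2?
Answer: sqrt(591)/4 ≈ 6.0776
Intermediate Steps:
b = 5 (b = -4 + 9 = 5)
T(F) = F**3
X = -1/16 (X = 1/(-21 + 5) = 1/(-16) = -1/16 ≈ -0.062500)
v(Z) = 10 + Z (v(Z) = (7 + Z) + 3 = 10 + Z)
sqrt(T(3) + v(X)) = sqrt(3**3 + (10 - 1/16)) = sqrt(27 + 159/16) = sqrt(591/16) = sqrt(591)/4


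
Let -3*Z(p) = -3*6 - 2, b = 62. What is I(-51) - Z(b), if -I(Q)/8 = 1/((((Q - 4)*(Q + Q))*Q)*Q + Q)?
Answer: -97277068/14591559 ≈ -6.6667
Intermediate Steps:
Z(p) = 20/3 (Z(p) = -(-3*6 - 2)/3 = -(-18 - 2)/3 = -⅓*(-20) = 20/3)
I(Q) = -8/(Q + 2*Q³*(-4 + Q)) (I(Q) = -8/((((Q - 4)*(Q + Q))*Q)*Q + Q) = -8/((((-4 + Q)*(2*Q))*Q)*Q + Q) = -8/(((2*Q*(-4 + Q))*Q)*Q + Q) = -8/((2*Q²*(-4 + Q))*Q + Q) = -8/(2*Q³*(-4 + Q) + Q) = -8/(Q + 2*Q³*(-4 + Q)))
I(-51) - Z(b) = -8/(-51 - 8*(-51)³ + 2*(-51)⁴) - 1*20/3 = -8/(-51 - 8*(-132651) + 2*6765201) - 20/3 = -8/(-51 + 1061208 + 13530402) - 20/3 = -8/14591559 - 20/3 = -97277068/14591559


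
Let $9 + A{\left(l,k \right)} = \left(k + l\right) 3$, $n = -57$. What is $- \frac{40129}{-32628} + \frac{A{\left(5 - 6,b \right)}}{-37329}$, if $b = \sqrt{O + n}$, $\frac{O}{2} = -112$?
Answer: $\frac{499455659}{405990204} - \frac{i \sqrt{281}}{12443} \approx 1.2302 - 0.0013472 i$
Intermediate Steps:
$O = -224$ ($O = 2 \left(-112\right) = -224$)
$b = i \sqrt{281}$ ($b = \sqrt{-224 - 57} = \sqrt{-281} = i \sqrt{281} \approx 16.763 i$)
$A{\left(l,k \right)} = -9 + 3 k + 3 l$ ($A{\left(l,k \right)} = -9 + \left(k + l\right) 3 = -9 + \left(3 k + 3 l\right) = -9 + 3 k + 3 l$)
$- \frac{40129}{-32628} + \frac{A{\left(5 - 6,b \right)}}{-37329} = - \frac{40129}{-32628} + \frac{-9 + 3 i \sqrt{281} + 3 \left(5 - 6\right)}{-37329} = \left(-40129\right) \left(- \frac{1}{32628}\right) + \left(-9 + 3 i \sqrt{281} + 3 \left(5 - 6\right)\right) \left(- \frac{1}{37329}\right) = \frac{40129}{32628} + \left(-9 + 3 i \sqrt{281} + 3 \left(-1\right)\right) \left(- \frac{1}{37329}\right) = \frac{40129}{32628} + \left(-9 + 3 i \sqrt{281} - 3\right) \left(- \frac{1}{37329}\right) = \frac{40129}{32628} + \left(-12 + 3 i \sqrt{281}\right) \left(- \frac{1}{37329}\right) = \frac{40129}{32628} + \left(\frac{4}{12443} - \frac{i \sqrt{281}}{12443}\right) = \frac{499455659}{405990204} - \frac{i \sqrt{281}}{12443}$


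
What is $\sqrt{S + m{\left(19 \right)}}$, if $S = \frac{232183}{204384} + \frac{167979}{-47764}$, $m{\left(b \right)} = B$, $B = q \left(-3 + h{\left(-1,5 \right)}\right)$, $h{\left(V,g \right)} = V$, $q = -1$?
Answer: $\frac{\sqrt{602760713831354730}}{610137336} \approx 1.2725$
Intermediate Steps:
$B = 4$ ($B = - (-3 - 1) = \left(-1\right) \left(-4\right) = 4$)
$m{\left(b \right)} = 4$
$S = - \frac{5810557781}{2440549344}$ ($S = 232183 \cdot \frac{1}{204384} + 167979 \left(- \frac{1}{47764}\right) = \frac{232183}{204384} - \frac{167979}{47764} = - \frac{5810557781}{2440549344} \approx -2.3808$)
$\sqrt{S + m{\left(19 \right)}} = \sqrt{- \frac{5810557781}{2440549344} + 4} = \sqrt{\frac{3951639595}{2440549344}} = \frac{\sqrt{602760713831354730}}{610137336}$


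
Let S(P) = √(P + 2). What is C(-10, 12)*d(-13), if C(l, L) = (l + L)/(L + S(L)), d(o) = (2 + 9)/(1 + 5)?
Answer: 22/65 - 11*√14/390 ≈ 0.23293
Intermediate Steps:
d(o) = 11/6
S(P) = √(2 + P)
C(l, L) = (L + l)/(L + √(2 + L)) (C(l, L) = (l + L)/(L + √(2 + L)) = (L + l)/(L + √(2 + L)))
C(-10, 12)*d(-13) = ((12 - 10)/(12 + √(2 + 12)))*(11/6) = (2/(12 + √14))*(11/6) = 11/(3*(12 + √14))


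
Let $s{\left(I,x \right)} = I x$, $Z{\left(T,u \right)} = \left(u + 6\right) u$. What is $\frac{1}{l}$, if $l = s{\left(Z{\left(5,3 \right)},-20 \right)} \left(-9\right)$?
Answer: $\frac{1}{4860} \approx 0.00020576$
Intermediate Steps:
$Z{\left(T,u \right)} = u \left(6 + u\right)$ ($Z{\left(T,u \right)} = \left(6 + u\right) u = u \left(6 + u\right)$)
$l = 4860$ ($l = 3 \left(6 + 3\right) \left(-20\right) \left(-9\right) = 3 \cdot 9 \left(-20\right) \left(-9\right) = 27 \left(-20\right) \left(-9\right) = \left(-540\right) \left(-9\right) = 4860$)
$\frac{1}{l} = \frac{1}{4860}$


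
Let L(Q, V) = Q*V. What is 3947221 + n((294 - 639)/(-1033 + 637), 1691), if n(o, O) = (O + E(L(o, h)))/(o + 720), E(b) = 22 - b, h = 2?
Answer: 375598040141/95155 ≈ 3.9472e+6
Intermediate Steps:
n(o, O) = (22 + O - 2*o)/(720 + o) (n(o, O) = (O + (22 - o*2))/(o + 720) = (O + (22 - 2*o))/(720 + o) = (22 + O - 2*o)/(720 + o))
3947221 + n((294 - 639)/(-1033 + 637), 1691) = 3947221 + (22 + 1691 - 2*(294 - 639)/(-1033 + 637))/(720 + (294 - 639)/(-1033 + 637)) = 3947221 + (22 + 1691 - (-690)/(-396))/(720 - 345/(-396)) = 3947221 + (22 + 1691 - (-690)*(-1)/396)/(720 - 345*(-1/396)) = 3947221 + (22 + 1691 - 2*115/132)/(720 + 115/132) = 3947221 + (22 + 1691 - 115/66)/(95155/132) = 3947221 + (132/95155)*(112943/66) = 3947221 + 225886/95155 = 375598040141/95155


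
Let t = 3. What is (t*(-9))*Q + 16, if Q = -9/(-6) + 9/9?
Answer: -103/2 ≈ -51.500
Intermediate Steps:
Q = 5/2 (Q = -9*(-1/6) + 9*(1/9) = 3/2 + 1 = 5/2 ≈ 2.5000)
(t*(-9))*Q + 16 = (3*(-9))*(5/2) + 16 = -27*5/2 + 16 = -135/2 + 16 = -103/2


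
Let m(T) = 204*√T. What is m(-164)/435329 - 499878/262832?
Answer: -249939/131416 + 408*I*√41/435329 ≈ -1.9019 + 0.0060012*I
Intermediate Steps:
m(-164)/435329 - 499878/262832 = (204*√(-164))/435329 - 499878/262832 = (204*(2*I*√41))*(1/435329) - 499878*1/262832 = (408*I*√41)*(1/435329) - 249939/131416 = 408*I*√41/435329 - 249939/131416 = -249939/131416 + 408*I*√41/435329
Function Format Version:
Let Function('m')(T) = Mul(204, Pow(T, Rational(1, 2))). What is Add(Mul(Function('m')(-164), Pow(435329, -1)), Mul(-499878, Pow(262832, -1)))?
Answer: Add(Rational(-249939, 131416), Mul(Rational(408, 435329), I, Pow(41, Rational(1, 2)))) ≈ Add(-1.9019, Mul(0.0060012, I))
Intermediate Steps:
Add(Mul(Function('m')(-164), Pow(435329, -1)), Mul(-499878, Pow(262832, -1))) = Add(Mul(Mul(204, Pow(-164, Rational(1, 2))), Pow(435329, -1)), Mul(-499878, Pow(262832, -1))) = Add(Mul(Mul(204, Mul(2, I, Pow(41, Rational(1, 2)))), Rational(1, 435329)), Mul(-499878, Rational(1, 262832))) = Add(Mul(Mul(408, I, Pow(41, Rational(1, 2))), Rational(1, 435329)), Rational(-249939, 131416)) = Add(Mul(Rational(408, 435329), I, Pow(41, Rational(1, 2))), Rational(-249939, 131416)) = Add(Rational(-249939, 131416), Mul(Rational(408, 435329), I, Pow(41, Rational(1, 2))))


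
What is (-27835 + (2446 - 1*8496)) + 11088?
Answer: -22797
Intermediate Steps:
(-27835 + (2446 - 1*8496)) + 11088 = (-27835 + (2446 - 8496)) + 11088 = (-27835 - 6050) + 11088 = -33885 + 11088 = -22797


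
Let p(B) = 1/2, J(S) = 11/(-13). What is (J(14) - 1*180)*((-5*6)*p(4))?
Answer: 35265/13 ≈ 2712.7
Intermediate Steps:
J(S) = -11/13 (J(S) = 11*(-1/13) = -11/13)
p(B) = ½
(J(14) - 1*180)*((-5*6)*p(4)) = (-11/13 - 1*180)*(-5*6*(½)) = (-11/13 - 180)*(-30*½) = -2351/13*(-15) = 35265/13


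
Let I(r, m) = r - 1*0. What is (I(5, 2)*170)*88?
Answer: 74800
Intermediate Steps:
I(r, m) = r (I(r, m) = r + 0 = r)
(I(5, 2)*170)*88 = (5*170)*88 = 850*88 = 74800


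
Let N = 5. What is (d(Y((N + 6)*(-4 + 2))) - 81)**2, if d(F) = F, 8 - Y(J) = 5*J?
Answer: 1369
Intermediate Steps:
Y(J) = 8 - 5*J
(d(Y((N + 6)*(-4 + 2))) - 81)**2 = ((8 - 5*(5 + 6)*(-4 + 2)) - 81)**2 = ((8 - 55*(-2)) - 81)**2 = ((8 - 5*(-22)) - 81)**2 = ((8 + 110) - 81)**2 = (118 - 81)**2 = 37**2 = 1369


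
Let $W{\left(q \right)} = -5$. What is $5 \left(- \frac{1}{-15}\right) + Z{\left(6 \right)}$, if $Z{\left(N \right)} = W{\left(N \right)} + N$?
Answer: $\frac{4}{3} \approx 1.3333$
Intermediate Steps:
$Z{\left(N \right)} = -5 + N$
$5 \left(- \frac{1}{-15}\right) + Z{\left(6 \right)} = 5 \left(- \frac{1}{-15}\right) + \left(-5 + 6\right) = 5 \left(\left(-1\right) \left(- \frac{1}{15}\right)\right) + 1 = 5 \cdot \frac{1}{15} + 1 = \frac{1}{3} + 1 = \frac{4}{3}$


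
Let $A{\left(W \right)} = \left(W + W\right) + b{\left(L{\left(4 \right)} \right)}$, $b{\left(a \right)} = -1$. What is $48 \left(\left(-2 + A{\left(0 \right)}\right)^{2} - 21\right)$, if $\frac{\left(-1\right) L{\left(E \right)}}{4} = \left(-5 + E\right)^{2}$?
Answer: $-576$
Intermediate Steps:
$L{\left(E \right)} = - 4 \left(-5 + E\right)^{2}$
$A{\left(W \right)} = -1 + 2 W$ ($A{\left(W \right)} = \left(W + W\right) - 1 = 2 W - 1 = -1 + 2 W$)
$48 \left(\left(-2 + A{\left(0 \right)}\right)^{2} - 21\right) = 48 \left(\left(-2 + \left(-1 + 2 \cdot 0\right)\right)^{2} - 21\right) = 48 \left(\left(-2 + \left(-1 + 0\right)\right)^{2} - 21\right) = 48 \left(\left(-2 - 1\right)^{2} - 21\right) = 48 \left(\left(-3\right)^{2} - 21\right) = 48 \left(9 - 21\right) = 48 \left(-12\right) = -576$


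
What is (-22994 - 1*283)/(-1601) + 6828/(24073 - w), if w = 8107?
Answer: 63762035/4260261 ≈ 14.967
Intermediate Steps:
(-22994 - 1*283)/(-1601) + 6828/(24073 - w) = (-22994 - 1*283)/(-1601) + 6828/(24073 - 1*8107) = (-22994 - 283)*(-1/1601) + 6828/(24073 - 8107) = -23277*(-1/1601) + 6828/15966 = 23277/1601 + 6828*(1/15966) = 23277/1601 + 1138/2661 = 63762035/4260261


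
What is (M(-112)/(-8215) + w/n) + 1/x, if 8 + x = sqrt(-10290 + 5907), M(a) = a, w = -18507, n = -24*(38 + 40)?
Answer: 225636338401/22796033520 - 3*I*sqrt(487)/4447 ≈ 9.8981 - 0.014887*I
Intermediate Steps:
n = -1872 (n = -24*78 = -1872)
x = -8 + 3*I*sqrt(487) (x = -8 + sqrt(-10290 + 5907) = -8 + sqrt(-4383) = -8 + 3*I*sqrt(487) ≈ -8.0 + 66.204*I)
(M(-112)/(-8215) + w/n) + 1/x = (-112/(-8215) - 18507/(-1872)) + 1/(-8 + 3*I*sqrt(487)) = (-112*(-1/8215) - 18507*(-1/1872)) + 1/(-8 + 3*I*sqrt(487)) = (112/8215 + 6169/624) + 1/(-8 + 3*I*sqrt(487)) = 50748223/5126160 + 1/(-8 + 3*I*sqrt(487))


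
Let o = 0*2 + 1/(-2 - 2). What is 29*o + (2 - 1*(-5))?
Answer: -¼ ≈ -0.25000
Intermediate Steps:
o = -¼ (o = 0 + 1/(-4) = 0 - ¼ = -¼ ≈ -0.25000)
29*o + (2 - 1*(-5)) = 29*(-¼) + (2 - 1*(-5)) = -29/4 + (2 + 5) = -29/4 + 7 = -¼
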